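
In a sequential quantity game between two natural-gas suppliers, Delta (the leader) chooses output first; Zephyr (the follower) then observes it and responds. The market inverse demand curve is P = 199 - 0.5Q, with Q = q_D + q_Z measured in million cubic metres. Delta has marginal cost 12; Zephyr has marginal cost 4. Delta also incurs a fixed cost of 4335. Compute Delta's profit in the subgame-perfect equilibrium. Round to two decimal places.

Solve by backward induction. Given q_D, the follower Zephyr maximises π_Z = (199 - (1/2)q_D - (1/2)q_Z)q_Z - 4q_Z.
Setting the follower's marginal profit to zero, 195 - (1/2)q_D - q_Z = 0, i.e. q_Z = (195 - (1/2)q_D).
The leader anticipates this reaction. Substituting into P = 199 - 0.5Q gives P = 203/2 - (1/4)q_D, so π_D = (203/2 - (1/4)q_D)q_D - 12q_D.
Leader FOC: 179/2 - (1/2)q_D = 0, so q_D = 179.
Then q_Z = (195 - (1/2)·179) = 211/2.
Price P = 199 - (1/2)·(569/2) = 227/4.
Delta's profit: (227/4 - 12)·179 - 4335 = 3675.2500.

3675.25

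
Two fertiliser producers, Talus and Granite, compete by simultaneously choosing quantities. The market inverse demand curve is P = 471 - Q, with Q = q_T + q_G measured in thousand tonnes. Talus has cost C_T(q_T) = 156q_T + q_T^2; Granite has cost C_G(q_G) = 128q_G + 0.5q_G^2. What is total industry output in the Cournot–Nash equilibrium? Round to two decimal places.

150.82

Talus's profit: π_T = (471 - Q)q_T - (156q_T + q_T²). Setting ∂π_T/∂q_T = 0: 315 - 4q_T - (q_G) = 0.
Granite's profit: π_G = (471 - Q)q_G - (128q_G + (1/2)q_G²). Setting ∂π_G/∂q_G = 0: 343 - 3q_G - (q_T) = 0.
So q_T = (315 - q_G)/4 and q_G = (343 - q_T)/3.
Solving the pair: q_T = 602/11, q_G = 1057/11.
Total output Q = 602/11 + 1057/11 = 1659/11.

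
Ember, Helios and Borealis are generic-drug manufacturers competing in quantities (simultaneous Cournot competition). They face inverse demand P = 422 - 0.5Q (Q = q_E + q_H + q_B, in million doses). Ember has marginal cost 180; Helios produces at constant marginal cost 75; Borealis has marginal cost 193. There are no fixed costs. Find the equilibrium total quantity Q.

Ember's profit: π_E = (422 - 0.5Q)q_E - (180q_E). Setting ∂π_E/∂q_E = 0: 242 - q_E - (1/2)(q_H + q_B) = 0.
Helios's profit: π_H = (422 - 0.5Q)q_H - (75q_H). Setting ∂π_H/∂q_H = 0: 347 - q_H - (1/2)(q_E + q_B) = 0.
Borealis's first-order condition: 229 - q_B - (1/2)(q_E + q_H) = 0.
Summing all 3 equations gives 818 − 2Q = 0, hence Q = 409.
Back-substituting: q_E = (242 − 409/2)/(1/2) = 75, q_H = (347 − 409/2)/(1/2) = 285, q_B = (229 − 409/2)/(1/2) = 49.
Total output Q = 75 + 285 + 49 = 409.

409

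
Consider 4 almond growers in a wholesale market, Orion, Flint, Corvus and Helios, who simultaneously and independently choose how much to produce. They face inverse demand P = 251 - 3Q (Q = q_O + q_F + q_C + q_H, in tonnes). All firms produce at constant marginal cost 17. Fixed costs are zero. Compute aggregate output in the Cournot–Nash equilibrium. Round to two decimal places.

Each firm earns π_i = (251 - 3Q)q_i - 17q_i.
First-order condition (treating rivals' output as given): 234 - 6q_i - 3·Σ_{j≠i} q_j = 0.
By symmetry each firm produces the same amount; substituting Σ_{j≠i} q_j = 3q_i yields q_i = 234/15 = 78/5.
Total output Q = 78/5 + 78/5 + 78/5 + 78/5 = 312/5.

62.40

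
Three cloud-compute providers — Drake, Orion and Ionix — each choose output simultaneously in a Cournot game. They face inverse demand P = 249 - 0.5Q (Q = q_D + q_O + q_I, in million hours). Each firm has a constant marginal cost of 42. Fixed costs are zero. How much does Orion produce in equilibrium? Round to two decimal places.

A representative firm's profit is π_i = q_i(249 - 0.5Q) - 42q_i.
Setting ∂π_i/∂q_i = 0 with rivals' quantities fixed: 207 - q_i - (1/2)·Σ_{j≠i} q_j = 0.
With identical firms every q_j equals q_i, so Σ_{j≠i} q_j = 2q_i and 207 = 2q_i, giving q_i = 207/2.

103.50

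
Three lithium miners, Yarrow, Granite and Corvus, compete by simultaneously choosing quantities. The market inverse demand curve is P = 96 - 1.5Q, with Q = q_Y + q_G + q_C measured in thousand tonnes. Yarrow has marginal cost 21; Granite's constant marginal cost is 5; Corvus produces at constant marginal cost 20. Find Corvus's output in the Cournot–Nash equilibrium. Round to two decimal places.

10.33

Yarrow's profit: π_Y = (96 - 1.5Q)q_Y - (21q_Y). Setting ∂π_Y/∂q_Y = 0: 75 - 3q_Y - (3/2)(q_G + q_C) = 0.
Granite's profit: π_G = (96 - 1.5Q)q_G - (5q_G). Setting ∂π_G/∂q_G = 0: 91 - 3q_G - (3/2)(q_Y + q_C) = 0.
Corvus's first-order condition: 76 - 3q_C - (3/2)(q_Y + q_G) = 0.
Summing all 3 equations gives 242 − 6Q = 0, hence Q = 121/3.
Back-substituting: q_Y = (75 − 121/2)/(3/2) = 29/3, q_G = (91 − 121/2)/(3/2) = 61/3, q_C = (76 − 121/2)/(3/2) = 31/3.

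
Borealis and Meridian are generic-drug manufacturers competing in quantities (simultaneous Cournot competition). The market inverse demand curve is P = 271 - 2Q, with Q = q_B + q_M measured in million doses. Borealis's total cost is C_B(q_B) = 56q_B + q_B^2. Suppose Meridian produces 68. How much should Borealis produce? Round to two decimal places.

With the rival's output fixed at 68, Borealis's profit is π_B = (271 - 2·68 - 2q_B)q_B - (56q_B + q_B²) = (135 - 2q_B)q_B - (56q_B + q_B²).
∂π_B/∂q_B = 79 - 6q_B = 0, so q_B = 79/6.

13.17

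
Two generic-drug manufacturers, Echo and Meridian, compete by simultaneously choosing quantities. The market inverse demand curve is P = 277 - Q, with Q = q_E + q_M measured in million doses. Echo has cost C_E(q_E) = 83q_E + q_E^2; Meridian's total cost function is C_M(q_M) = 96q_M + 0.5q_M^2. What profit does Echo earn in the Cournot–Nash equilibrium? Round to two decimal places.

Echo's profit: π_E = (277 - Q)q_E - (83q_E + q_E²). Setting ∂π_E/∂q_E = 0: 194 - 4q_E - (q_M) = 0.
Meridian's first-order condition: 181 - 3q_M - (q_E) = 0.
Rearranging gives the reaction functions q_E = (194 - q_M)/4 and q_M = (181 - q_E)/3.
Substituting one into the other gives q_E = 401/11 and q_M = 530/11.
Price P = 277 - 931/11 = 192.3636.
Echo's profit: 192.3636·(401/11) - 83·(401/11) - (401/11)² = 2657.8678.

2657.87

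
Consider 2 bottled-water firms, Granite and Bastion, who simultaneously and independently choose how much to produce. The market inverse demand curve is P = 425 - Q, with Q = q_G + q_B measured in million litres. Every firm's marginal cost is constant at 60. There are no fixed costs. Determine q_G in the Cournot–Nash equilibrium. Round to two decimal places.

121.67

Each firm earns π_i = (425 - Q)q_i - 60q_i.
First-order condition (treating rivals' output as given): 365 - 2q_i - q_j = 0.
By symmetry each firm produces the same amount; substituting q_j = q_i yields q_i = 365/3.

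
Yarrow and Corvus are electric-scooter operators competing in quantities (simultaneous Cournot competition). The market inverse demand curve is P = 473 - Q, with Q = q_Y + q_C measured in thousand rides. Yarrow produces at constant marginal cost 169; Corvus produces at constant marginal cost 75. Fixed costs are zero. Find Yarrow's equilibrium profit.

4900

Yarrow's profit: π_Y = (473 - Q)q_Y - (169q_Y). Setting ∂π_Y/∂q_Y = 0: 304 - 2q_Y - (q_C) = 0.
Corvus's profit: π_C = (473 - Q)q_C - (75q_C). Setting ∂π_C/∂q_C = 0: 398 - 2q_C - (q_Y) = 0.
Best responses: q_Y = (304 - q_C)/2, q_C = (398 - q_Y)/2.
Substituting one into the other gives q_Y = 70 and q_C = 164.
Price P = 473 - 234 = 239.
Yarrow's profit: (239 - 169)·70 = 4900.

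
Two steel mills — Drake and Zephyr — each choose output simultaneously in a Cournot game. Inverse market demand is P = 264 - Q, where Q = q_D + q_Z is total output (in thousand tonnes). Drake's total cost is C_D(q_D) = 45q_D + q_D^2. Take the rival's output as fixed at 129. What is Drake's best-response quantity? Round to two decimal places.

22.50

With the rival's output fixed at 129, Drake's profit is π_D = (264 - 129 - q_D)q_D - (45q_D + q_D²) = (135 - q_D)q_D - (45q_D + q_D²).
∂π_D/∂q_D = 90 - 4q_D = 0, so q_D = 45/2.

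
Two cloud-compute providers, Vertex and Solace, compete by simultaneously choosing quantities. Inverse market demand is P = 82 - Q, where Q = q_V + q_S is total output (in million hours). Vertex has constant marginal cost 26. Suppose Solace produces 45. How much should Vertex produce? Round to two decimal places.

With the rival's output fixed at 45, Vertex's profit is π_V = (82 - 45 - q_V)q_V - (26q_V) = (37 - q_V)q_V - (26q_V).
∂π_V/∂q_V = 11 - 2q_V = 0, so q_V = 11/2.

5.50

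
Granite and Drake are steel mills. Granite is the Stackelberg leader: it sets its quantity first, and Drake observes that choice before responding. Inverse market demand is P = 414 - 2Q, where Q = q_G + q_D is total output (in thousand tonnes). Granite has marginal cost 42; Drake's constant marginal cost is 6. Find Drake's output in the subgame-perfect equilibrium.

Solve by backward induction. Given q_G, the follower Drake maximises π_D = (414 - 2q_G - 2q_D)q_D - 6q_D.
Setting the follower's marginal profit to zero, 408 - 2q_G - 4q_D = 0, i.e. q_D = (408 - 2q_G)/4.
Granite substitutes q_D(q_G) into its own profit: π_G = q_G(414 - 2q_G - (408 - 2q_G)/2) - 42q_G = (210 - q_G)q_G - 42q_G.
The leader's first-order condition 168 - 2q_G = 0 yields q_G = 84.
Then q_D = (408 - 2·84)/4 = 60.

60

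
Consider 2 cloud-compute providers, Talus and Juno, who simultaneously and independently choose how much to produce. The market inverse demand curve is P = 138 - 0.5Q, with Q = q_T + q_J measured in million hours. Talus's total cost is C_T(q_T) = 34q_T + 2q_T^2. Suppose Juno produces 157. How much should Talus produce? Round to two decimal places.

5.10

With the rival's output fixed at 157, Talus's profit is π_T = (138 - (1/2)·157 - (1/2)q_T)q_T - (34q_T + 2q_T²) = (119/2 - (1/2)q_T)q_T - (34q_T + 2q_T²).
∂π_T/∂q_T = 51/2 - 5q_T = 0, so q_T = 51/10.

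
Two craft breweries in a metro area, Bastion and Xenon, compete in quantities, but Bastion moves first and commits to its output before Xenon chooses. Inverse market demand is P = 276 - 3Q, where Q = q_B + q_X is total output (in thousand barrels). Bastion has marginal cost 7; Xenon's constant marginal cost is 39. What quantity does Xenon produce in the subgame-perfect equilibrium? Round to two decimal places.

The follower Xenon best-responds to any q_B: π_X = (276 - 3Q)q_X - 39q_X.
∂π_X/∂q_X = 237 - 3q_B - 6q_X = 0 gives the reaction function q_X = (237 - 3q_B)/6.
Bastion substitutes q_X(q_B) into its own profit: π_B = q_B(276 - 3q_B - (237 - 3q_B)/2) - 7q_B = (315/2 - (3/2)q_B)q_B - 7q_B.
Leader FOC: 301/2 - 3q_B = 0, so q_B = 301/6.
Then q_X = (237 - 3·(301/6))/6 = 173/12.

14.42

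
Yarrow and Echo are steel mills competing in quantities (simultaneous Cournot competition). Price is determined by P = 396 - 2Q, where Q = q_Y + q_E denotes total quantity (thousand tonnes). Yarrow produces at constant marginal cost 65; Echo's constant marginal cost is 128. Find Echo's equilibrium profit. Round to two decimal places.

Yarrow's profit: π_Y = (396 - 2Q)q_Y - (65q_Y). Setting ∂π_Y/∂q_Y = 0: 331 - 4q_Y - 2(q_E) = 0.
Echo's first-order condition: 268 - 4q_E - 2(q_Y) = 0.
Best responses: q_Y = (331 - 2q_E)/4, q_E = (268 - 2q_Y)/4.
Substituting one into the other gives q_Y = 197/3 and q_E = 205/6.
Price P = 396 - 2·(599/6) = 589/3.
Echo's profit: (589/3 - 128)·(205/6) = 2334.7222.

2334.72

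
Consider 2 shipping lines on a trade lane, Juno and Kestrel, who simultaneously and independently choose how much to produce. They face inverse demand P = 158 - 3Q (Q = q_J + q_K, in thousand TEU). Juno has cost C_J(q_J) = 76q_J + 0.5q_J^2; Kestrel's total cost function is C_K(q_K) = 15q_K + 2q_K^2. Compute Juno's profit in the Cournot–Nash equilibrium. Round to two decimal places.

143.80

Juno's profit: π_J = (158 - 3Q)q_J - (76q_J + (1/2)q_J²). Setting ∂π_J/∂q_J = 0: 82 - 7q_J - 3(q_K) = 0.
Kestrel's profit: π_K = (158 - 3Q)q_K - (15q_K + 2q_K²). Setting ∂π_K/∂q_K = 0: 143 - 10q_K - 3(q_J) = 0.
Best responses: q_J = (82 - 3q_K)/7, q_K = (143 - 3q_J)/10.
Solving the pair: q_J = 391/61, q_K = 755/61.
Price P = 158 - 3·(1146/61) = 101.6393.
Juno's profit: 101.6393·(391/61) - 76·(391/61) - (1/2)(391/61)² = 143.8010.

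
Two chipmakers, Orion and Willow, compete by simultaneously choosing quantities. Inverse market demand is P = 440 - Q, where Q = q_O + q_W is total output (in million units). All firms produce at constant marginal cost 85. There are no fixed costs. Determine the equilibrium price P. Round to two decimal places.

A representative firm's profit is π_i = q_i(440 - Q) - 85q_i.
Setting ∂π_i/∂q_i = 0 with rivals' quantities fixed: 355 - 2q_i - q_j = 0.
With identical firms every q_j equals q_i, so q_j = q_i and 355 = 3q_i, giving q_i = 355/3.
Total output Q = 710/3, so price P = 440 - 710/3 = 610/3.

203.33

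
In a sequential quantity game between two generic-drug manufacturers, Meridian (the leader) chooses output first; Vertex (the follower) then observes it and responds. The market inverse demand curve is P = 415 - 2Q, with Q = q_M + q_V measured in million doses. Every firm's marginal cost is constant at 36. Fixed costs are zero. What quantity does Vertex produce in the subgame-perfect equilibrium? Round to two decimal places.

47.38

The follower Vertex best-responds to any q_M: π_V = (415 - 2Q)q_V - 36q_V.
Setting the follower's marginal profit to zero, 379 - 2q_M - 4q_V = 0, i.e. q_V = (379 - 2q_M)/4.
Meridian substitutes q_V(q_M) into its own profit: π_M = q_M(415 - 2q_M - (379 - 2q_M)/2) - 36q_M = (451/2 - q_M)q_M - 36q_M.
Leader FOC: 379/2 - 2q_M = 0, so q_M = 379/4.
Then q_V = (379 - 2·(379/4))/4 = 379/8.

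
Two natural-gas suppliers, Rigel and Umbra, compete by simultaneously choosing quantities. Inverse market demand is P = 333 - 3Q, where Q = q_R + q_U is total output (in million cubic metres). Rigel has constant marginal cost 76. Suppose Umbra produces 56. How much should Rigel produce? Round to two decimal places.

14.83

With the rival's output fixed at 56, Rigel's profit is π_R = (333 - 3·56 - 3q_R)q_R - (76q_R) = (165 - 3q_R)q_R - (76q_R).
∂π_R/∂q_R = 89 - 6q_R = 0, so q_R = 89/6.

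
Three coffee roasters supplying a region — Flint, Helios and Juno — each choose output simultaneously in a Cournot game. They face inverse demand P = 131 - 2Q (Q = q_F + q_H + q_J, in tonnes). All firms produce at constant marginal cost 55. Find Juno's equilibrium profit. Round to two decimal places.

180.50

Each firm earns π_i = (131 - 2Q)q_i - 55q_i.
Setting ∂π_i/∂q_i = 0 with rivals' quantities fixed: 76 - 4q_i - 2·Σ_{j≠i} q_j = 0.
By symmetry each firm produces the same amount; substituting Σ_{j≠i} q_j = 2q_i yields q_i = 76/8 = 19/2.
Price P = 131 - 2·(57/2) = 74.
Juno's profit: (74 - 55)·(19/2) = 361/2.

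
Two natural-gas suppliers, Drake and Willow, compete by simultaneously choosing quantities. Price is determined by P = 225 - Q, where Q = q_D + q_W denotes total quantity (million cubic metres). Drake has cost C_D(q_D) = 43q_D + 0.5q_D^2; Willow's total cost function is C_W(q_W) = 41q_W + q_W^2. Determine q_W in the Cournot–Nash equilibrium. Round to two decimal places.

Drake's profit: π_D = (225 - Q)q_D - (43q_D + (1/2)q_D²). Setting ∂π_D/∂q_D = 0: 182 - 3q_D - (q_W) = 0.
Willow's profit: π_W = (225 - Q)q_W - (41q_W + q_W²). Setting ∂π_W/∂q_W = 0: 184 - 4q_W - (q_D) = 0.
Rearranging gives the reaction functions q_D = (182 - q_W)/3 and q_W = (184 - q_D)/4.
Solving the pair: q_D = 544/11, q_W = 370/11.

33.64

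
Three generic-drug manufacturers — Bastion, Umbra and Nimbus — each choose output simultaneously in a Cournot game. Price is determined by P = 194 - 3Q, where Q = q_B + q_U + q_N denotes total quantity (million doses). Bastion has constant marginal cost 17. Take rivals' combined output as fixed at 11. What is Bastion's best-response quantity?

24

With rivals' combined output fixed at 11, Bastion's profit is π_B = (194 - 3·11 - 3q_B)q_B - (17q_B) = (161 - 3q_B)q_B - (17q_B).
∂π_B/∂q_B = 144 - 6q_B = 0, so q_B = 24.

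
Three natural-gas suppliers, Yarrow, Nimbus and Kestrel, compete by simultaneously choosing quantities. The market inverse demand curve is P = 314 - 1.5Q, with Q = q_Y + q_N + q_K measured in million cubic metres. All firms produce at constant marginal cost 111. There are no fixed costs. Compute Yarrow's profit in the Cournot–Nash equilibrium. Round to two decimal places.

Each firm earns π_i = (314 - 1.5Q)q_i - 111q_i.
Setting ∂π_i/∂q_i = 0 with rivals' quantities fixed: 203 - 3q_i - (3/2)·Σ_{j≠i} q_j = 0.
With identical firms every q_j equals q_i, so Σ_{j≠i} q_j = 2q_i and 203 = 6q_i, giving q_i = 203/6.
Price P = 314 - (3/2)·(203/2) = 647/4.
Yarrow's profit: (647/4 - 111)·(203/6) = 1717.0417.

1717.04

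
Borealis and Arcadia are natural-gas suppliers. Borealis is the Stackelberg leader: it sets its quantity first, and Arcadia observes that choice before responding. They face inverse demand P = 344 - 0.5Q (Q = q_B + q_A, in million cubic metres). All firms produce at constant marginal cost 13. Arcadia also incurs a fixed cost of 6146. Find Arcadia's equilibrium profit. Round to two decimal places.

The follower Arcadia best-responds to any q_B: π_A = (344 - 0.5Q)q_A - 13q_A.
Follower FOC: 331 - (1/2)q_B - q_A = 0, so q_A(q_B) = (331 - (1/2)q_B).
The leader anticipates this reaction. Substituting into P = 344 - 0.5Q gives P = 357/2 - (1/4)q_B, so π_B = (357/2 - (1/4)q_B)q_B - 13q_B.
The leader's first-order condition 331/2 - (1/2)q_B = 0 yields q_B = 331.
Then q_A = (331 - (1/2)·331) = 331/2.
Price P = 344 - (1/2)·(993/2) = 383/4.
Arcadia's profit: (383/4 - 13)·(331/2) - 6146 = 7549.1250.

7549.13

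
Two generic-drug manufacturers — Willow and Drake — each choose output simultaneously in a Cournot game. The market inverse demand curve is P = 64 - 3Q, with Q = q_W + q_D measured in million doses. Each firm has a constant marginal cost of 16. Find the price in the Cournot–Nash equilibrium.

A representative firm's profit is π_i = q_i(64 - 3Q) - 16q_i.
First-order condition (treating rivals' output as given): 48 - 6q_i - 3q_j = 0.
With identical firms every q_j equals q_i, so q_j = q_i and 48 = 9q_i, giving q_i = 16/3.
Total output Q = 32/3, so price P = 64 - 3·(32/3) = 32.

32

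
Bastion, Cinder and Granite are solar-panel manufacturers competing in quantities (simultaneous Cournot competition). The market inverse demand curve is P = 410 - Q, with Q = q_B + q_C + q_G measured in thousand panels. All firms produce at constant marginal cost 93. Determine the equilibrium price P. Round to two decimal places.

172.25

Each firm earns π_i = (410 - Q)q_i - 93q_i.
First-order condition (treating rivals' output as given): 317 - 2q_i - Σ_{j≠i} q_j = 0.
By symmetry each firm produces the same amount; substituting Σ_{j≠i} q_j = 2q_i yields q_i = 317/4.
Total output Q = 951/4, so price P = 410 - 951/4 = 689/4.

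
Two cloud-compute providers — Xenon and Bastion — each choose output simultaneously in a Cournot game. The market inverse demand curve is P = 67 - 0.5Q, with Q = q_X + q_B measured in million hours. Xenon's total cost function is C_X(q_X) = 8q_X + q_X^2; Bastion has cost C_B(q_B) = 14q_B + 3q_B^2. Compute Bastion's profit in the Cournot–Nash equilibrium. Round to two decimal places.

136.32

Xenon's profit: π_X = (67 - 0.5Q)q_X - (8q_X + q_X²). Setting ∂π_X/∂q_X = 0: 59 - 3q_X - (1/2)(q_B) = 0.
Bastion's profit: π_B = (67 - 0.5Q)q_B - (14q_B + 3q_B²). Setting ∂π_B/∂q_B = 0: 53 - 7q_B - (1/2)(q_X) = 0.
Best responses: q_X = (59 - (1/2)q_B)/3, q_B = (53 - (1/2)q_X)/7.
Solving the pair: q_X = 1546/83, q_B = 518/83.
Price P = 67 - (1/2)·24.8675 = 54.5663.
Bastion's profit: 54.5663·(518/83) - 14·(518/83) - 3(518/83)² = 136.3237.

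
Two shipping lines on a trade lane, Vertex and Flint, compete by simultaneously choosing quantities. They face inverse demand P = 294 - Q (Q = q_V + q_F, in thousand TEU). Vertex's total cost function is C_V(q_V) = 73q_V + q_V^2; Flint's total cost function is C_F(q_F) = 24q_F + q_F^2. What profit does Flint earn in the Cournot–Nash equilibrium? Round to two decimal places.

6558.94

Vertex's profit: π_V = (294 - Q)q_V - (73q_V + q_V²). Setting ∂π_V/∂q_V = 0: 221 - 4q_V - (q_F) = 0.
Flint's profit: π_F = (294 - Q)q_F - (24q_F + q_F²). Setting ∂π_F/∂q_F = 0: 270 - 4q_F - (q_V) = 0.
Rearranging gives the reaction functions q_V = (221 - q_F)/4 and q_F = (270 - q_V)/4.
Solving the pair: q_V = 614/15, q_F = 859/15.
Price P = 294 - 491/5 = 979/5.
Flint's profit: (979/5)·(859/15) - 24·(859/15) - (859/15)² = 6558.9422.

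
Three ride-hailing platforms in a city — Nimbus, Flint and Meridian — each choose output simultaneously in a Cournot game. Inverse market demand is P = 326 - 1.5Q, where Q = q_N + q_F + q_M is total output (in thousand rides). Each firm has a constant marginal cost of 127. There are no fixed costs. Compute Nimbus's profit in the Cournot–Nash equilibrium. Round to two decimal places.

1650.04

Each firm earns π_i = (326 - 1.5Q)q_i - 127q_i.
First-order condition (treating rivals' output as given): 199 - 3q_i - (3/2)·Σ_{j≠i} q_j = 0.
With identical firms every q_j equals q_i, so Σ_{j≠i} q_j = 2q_i and 199 = 6q_i, giving q_i = 199/6.
Price P = 326 - (3/2)·(199/2) = 707/4.
Nimbus's profit: (707/4 - 127)·(199/6) = 1650.0417.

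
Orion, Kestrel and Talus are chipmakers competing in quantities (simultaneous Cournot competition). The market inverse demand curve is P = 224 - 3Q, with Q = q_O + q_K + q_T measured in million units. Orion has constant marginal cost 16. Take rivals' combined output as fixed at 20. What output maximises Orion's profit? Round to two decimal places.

With rivals' combined output fixed at 20, Orion's profit is π_O = (224 - 3·20 - 3q_O)q_O - (16q_O) = (164 - 3q_O)q_O - (16q_O).
∂π_O/∂q_O = 148 - 6q_O = 0, so q_O = 74/3.

24.67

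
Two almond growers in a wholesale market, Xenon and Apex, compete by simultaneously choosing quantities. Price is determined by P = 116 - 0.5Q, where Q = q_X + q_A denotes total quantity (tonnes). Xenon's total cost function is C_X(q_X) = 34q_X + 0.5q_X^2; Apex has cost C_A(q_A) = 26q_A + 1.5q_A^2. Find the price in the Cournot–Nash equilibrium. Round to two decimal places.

88.77

Xenon's profit: π_X = (116 - 0.5Q)q_X - (34q_X + (1/2)q_X²). Setting ∂π_X/∂q_X = 0: 82 - 2q_X - (1/2)(q_A) = 0.
Apex's profit: π_A = (116 - 0.5Q)q_A - (26q_A + (3/2)q_A²). Setting ∂π_A/∂q_A = 0: 90 - 4q_A - (1/2)(q_X) = 0.
Rearranging gives the reaction functions q_X = (82 - (1/2)q_A)/2 and q_A = (90 - (1/2)q_X)/4.
Solving the pair: q_X = 1132/31, q_A = 556/31.
Total output Q = 1688/31, so price P = 116 - (1/2)·(1688/31) = 88.7742.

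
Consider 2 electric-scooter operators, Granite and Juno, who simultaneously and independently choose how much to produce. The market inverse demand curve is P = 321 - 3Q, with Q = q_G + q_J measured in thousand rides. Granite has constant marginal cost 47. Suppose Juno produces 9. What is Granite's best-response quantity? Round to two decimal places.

41.17

With the rival's output fixed at 9, Granite's profit is π_G = (321 - 3·9 - 3q_G)q_G - (47q_G) = (294 - 3q_G)q_G - (47q_G).
∂π_G/∂q_G = 247 - 6q_G = 0, so q_G = 247/6.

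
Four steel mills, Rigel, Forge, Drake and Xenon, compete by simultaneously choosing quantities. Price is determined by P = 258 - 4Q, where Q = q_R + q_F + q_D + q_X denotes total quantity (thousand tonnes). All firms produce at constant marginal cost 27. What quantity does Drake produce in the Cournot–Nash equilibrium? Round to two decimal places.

A representative firm's profit is π_i = q_i(258 - 4Q) - 27q_i.
First-order condition (treating rivals' output as given): 231 - 8q_i - 4·Σ_{j≠i} q_j = 0.
By symmetry each firm produces the same amount; substituting Σ_{j≠i} q_j = 3q_i yields q_i = 231/20.

11.55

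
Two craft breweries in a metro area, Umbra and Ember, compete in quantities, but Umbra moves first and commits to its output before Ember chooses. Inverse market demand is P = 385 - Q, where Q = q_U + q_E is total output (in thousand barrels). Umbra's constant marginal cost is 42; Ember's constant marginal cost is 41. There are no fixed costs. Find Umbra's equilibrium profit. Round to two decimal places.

Solve by backward induction. Given q_U, the follower Ember maximises π_E = (385 - q_U - q_E)q_E - 41q_E.
Follower FOC: 344 - q_U - 2q_E = 0, so q_E(q_U) = (344 - q_U)/2.
Umbra substitutes q_E(q_U) into its own profit: π_U = q_U(385 - q_U - (344 - q_U)/2) - 42q_U = (213 - (1/2)q_U)q_U - 42q_U.
The leader's first-order condition 171 - q_U = 0 yields q_U = 171.
Then q_E = (344 - 171)/2 = 173/2.
Price P = 385 - 515/2 = 255/2.
Umbra's profit: (255/2 - 42)·171 = 14620.5000.

14620.50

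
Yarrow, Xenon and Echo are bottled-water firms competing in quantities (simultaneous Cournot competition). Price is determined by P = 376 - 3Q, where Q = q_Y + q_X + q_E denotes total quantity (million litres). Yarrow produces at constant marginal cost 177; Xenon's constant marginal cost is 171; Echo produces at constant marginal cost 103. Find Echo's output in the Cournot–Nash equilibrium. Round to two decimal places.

Yarrow's profit: π_Y = (376 - 3Q)q_Y - (177q_Y). Setting ∂π_Y/∂q_Y = 0: 199 - 6q_Y - 3(q_X + q_E) = 0.
Xenon's profit: π_X = (376 - 3Q)q_X - (171q_X). Setting ∂π_X/∂q_X = 0: 205 - 6q_X - 3(q_Y + q_E) = 0.
Echo's profit: π_E = (376 - 3Q)q_E - (103q_E). Setting ∂π_E/∂q_E = 0: 273 - 6q_E - 3(q_Y + q_X) = 0.
Adding the 3 conditions: 677 − 6Q − 6Q = 0, i.e. Q = 677/12.
Back-substituting: q_Y = (199 − 677/4)/3 = 119/12, q_X = (205 − 677/4)/3 = 143/12, q_E = (273 − 677/4)/3 = 415/12.

34.58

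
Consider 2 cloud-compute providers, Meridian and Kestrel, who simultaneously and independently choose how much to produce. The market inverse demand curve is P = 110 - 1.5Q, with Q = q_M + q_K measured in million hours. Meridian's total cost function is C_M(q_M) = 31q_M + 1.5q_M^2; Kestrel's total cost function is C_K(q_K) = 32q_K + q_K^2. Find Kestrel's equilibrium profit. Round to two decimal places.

396.56

Meridian's profit: π_M = (110 - 1.5Q)q_M - (31q_M + (3/2)q_M²). Setting ∂π_M/∂q_M = 0: 79 - 6q_M - (3/2)(q_K) = 0.
Kestrel's profit: π_K = (110 - 1.5Q)q_K - (32q_K + q_K²). Setting ∂π_K/∂q_K = 0: 78 - 5q_K - (3/2)(q_M) = 0.
Best responses: q_M = (79 - (3/2)q_K)/6, q_K = (78 - (3/2)q_M)/5.
Substituting one into the other gives q_M = 1112/111 and q_K = 466/37.
Price P = 110 - (3/2)·22.6126 = 76.0811.
Kestrel's profit: 76.0811·(466/37) - 32·(466/37) - (466/37)² = 396.5595.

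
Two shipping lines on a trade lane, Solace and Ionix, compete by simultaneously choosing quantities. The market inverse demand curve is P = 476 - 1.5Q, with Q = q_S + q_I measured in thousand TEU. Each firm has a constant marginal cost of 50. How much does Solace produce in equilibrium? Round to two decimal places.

A representative firm's profit is π_i = q_i(476 - 1.5Q) - 50q_i.
Setting ∂π_i/∂q_i = 0 with rivals' quantities fixed: 426 - 3q_i - (3/2)q_j = 0.
With identical firms every q_j equals q_i, so q_j = q_i and 426 = (9/2)q_i, giving q_i = 284/3.

94.67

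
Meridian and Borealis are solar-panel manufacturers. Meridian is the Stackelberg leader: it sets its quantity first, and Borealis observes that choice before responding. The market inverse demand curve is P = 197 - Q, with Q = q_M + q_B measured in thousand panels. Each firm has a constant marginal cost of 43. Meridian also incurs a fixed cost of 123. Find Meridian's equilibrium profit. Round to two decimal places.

The follower Borealis best-responds to any q_M: π_B = (197 - Q)q_B - 43q_B.
Setting the follower's marginal profit to zero, 154 - q_M - 2q_B = 0, i.e. q_B = (154 - q_M)/2.
The leader anticipates this reaction. Substituting into P = 197 - Q gives P = 120 - (1/2)q_M, so π_M = (120 - (1/2)q_M)q_M - 43q_M.
Maximising: ∂π_M/∂q_M = 77 - q_M = 0, giving q_M = 77.
Then q_B = (154 - 77)/2 = 77/2.
Price P = 197 - 231/2 = 163/2.
Meridian's profit: (163/2 - 43)·77 - 123 = 2841.5000.

2841.50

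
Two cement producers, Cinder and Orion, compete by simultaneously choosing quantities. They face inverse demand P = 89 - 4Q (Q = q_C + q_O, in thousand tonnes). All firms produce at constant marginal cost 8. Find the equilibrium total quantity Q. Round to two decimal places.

A representative firm's profit is π_i = q_i(89 - 4Q) - 8q_i.
Setting ∂π_i/∂q_i = 0 with rivals' quantities fixed: 81 - 8q_i - 4q_j = 0.
With identical firms every q_j equals q_i, so q_j = q_i and 81 = 12q_i, giving q_i = 27/4.
Total output Q = 27/4 + 27/4 = 27/2.

13.50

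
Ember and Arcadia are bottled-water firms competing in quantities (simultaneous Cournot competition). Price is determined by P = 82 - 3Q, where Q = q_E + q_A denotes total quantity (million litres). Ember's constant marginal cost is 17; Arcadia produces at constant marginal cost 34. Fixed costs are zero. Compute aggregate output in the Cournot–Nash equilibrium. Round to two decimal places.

12.56

Ember's profit: π_E = (82 - 3Q)q_E - (17q_E). Setting ∂π_E/∂q_E = 0: 65 - 6q_E - 3(q_A) = 0.
Arcadia's profit: π_A = (82 - 3Q)q_A - (34q_A). Setting ∂π_A/∂q_A = 0: 48 - 6q_A - 3(q_E) = 0.
Best responses: q_E = (65 - 3q_A)/6, q_A = (48 - 3q_E)/6.
Solving the pair: q_E = 82/9, q_A = 31/9.
Total output Q = 82/9 + 31/9 = 113/9.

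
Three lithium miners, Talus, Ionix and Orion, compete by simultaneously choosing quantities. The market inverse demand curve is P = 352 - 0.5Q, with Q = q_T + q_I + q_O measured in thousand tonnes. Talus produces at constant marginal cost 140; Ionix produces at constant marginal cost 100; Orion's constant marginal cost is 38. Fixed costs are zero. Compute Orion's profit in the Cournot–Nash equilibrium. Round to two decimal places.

Talus's profit: π_T = (352 - 0.5Q)q_T - (140q_T). Setting ∂π_T/∂q_T = 0: 212 - q_T - (1/2)(q_I + q_O) = 0.
Ionix's first-order condition: 252 - q_I - (1/2)(q_T + q_O) = 0.
Orion's profit: π_O = (352 - 0.5Q)q_O - (38q_O). Setting ∂π_O/∂q_O = 0: 314 - q_O - (1/2)(q_T + q_I) = 0.
Adding the 3 conditions: 778 − Q − Q = 0, i.e. Q = 389.
Back-substituting: q_T = (212 − 389/2)/(1/2) = 35, q_I = (252 − 389/2)/(1/2) = 115, q_O = (314 − 389/2)/(1/2) = 239.
Price P = 352 - (1/2)·389 = 315/2.
Orion's profit: (315/2 - 38)·239 = 28560.5000.

28560.50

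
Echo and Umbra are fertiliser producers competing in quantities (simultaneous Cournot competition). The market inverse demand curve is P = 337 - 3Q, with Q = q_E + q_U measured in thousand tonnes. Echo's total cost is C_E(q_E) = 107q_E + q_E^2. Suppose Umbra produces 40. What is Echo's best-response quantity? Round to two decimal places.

13.75

With the rival's output fixed at 40, Echo's profit is π_E = (337 - 3·40 - 3q_E)q_E - (107q_E + q_E²) = (217 - 3q_E)q_E - (107q_E + q_E²).
∂π_E/∂q_E = 110 - 8q_E = 0, so q_E = 55/4.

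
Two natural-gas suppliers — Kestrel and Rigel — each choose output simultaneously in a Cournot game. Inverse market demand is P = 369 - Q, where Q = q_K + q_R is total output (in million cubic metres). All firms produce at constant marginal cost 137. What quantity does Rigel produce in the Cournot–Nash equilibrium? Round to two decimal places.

A representative firm's profit is π_i = q_i(369 - Q) - 137q_i.
Setting ∂π_i/∂q_i = 0 with rivals' quantities fixed: 232 - 2q_i - q_j = 0.
By symmetry each firm produces the same amount; substituting q_j = q_i yields q_i = 232/3.

77.33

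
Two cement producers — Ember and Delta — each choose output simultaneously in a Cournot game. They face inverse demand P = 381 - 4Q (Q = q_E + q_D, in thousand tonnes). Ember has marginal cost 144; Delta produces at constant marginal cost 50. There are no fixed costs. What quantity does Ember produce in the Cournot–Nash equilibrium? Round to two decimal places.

11.92

Ember's profit: π_E = (381 - 4Q)q_E - (144q_E). Setting ∂π_E/∂q_E = 0: 237 - 8q_E - 4(q_D) = 0.
Delta's profit: π_D = (381 - 4Q)q_D - (50q_D). Setting ∂π_D/∂q_D = 0: 331 - 8q_D - 4(q_E) = 0.
Rearranging gives the reaction functions q_E = (237 - 4q_D)/8 and q_D = (331 - 4q_E)/8.
Solving the pair: q_E = 143/12, q_D = 425/12.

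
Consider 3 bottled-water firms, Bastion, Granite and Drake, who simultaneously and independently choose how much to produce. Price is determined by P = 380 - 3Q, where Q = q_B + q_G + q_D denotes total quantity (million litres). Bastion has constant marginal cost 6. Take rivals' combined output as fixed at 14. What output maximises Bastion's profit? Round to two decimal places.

With rivals' combined output fixed at 14, Bastion's profit is π_B = (380 - 3·14 - 3q_B)q_B - (6q_B) = (338 - 3q_B)q_B - (6q_B).
∂π_B/∂q_B = 332 - 6q_B = 0, so q_B = 166/3.

55.33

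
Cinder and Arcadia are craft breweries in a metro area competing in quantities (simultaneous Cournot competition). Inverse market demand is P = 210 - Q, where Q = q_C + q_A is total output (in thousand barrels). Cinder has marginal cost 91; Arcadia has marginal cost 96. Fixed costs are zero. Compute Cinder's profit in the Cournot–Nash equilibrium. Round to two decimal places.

1708.44

Cinder's profit: π_C = (210 - Q)q_C - (91q_C). Setting ∂π_C/∂q_C = 0: 119 - 2q_C - (q_A) = 0.
Arcadia's first-order condition: 114 - 2q_A - (q_C) = 0.
So q_C = (119 - q_A)/2 and q_A = (114 - q_C)/2.
Solving the pair: q_C = 124/3, q_A = 109/3.
Price P = 210 - 233/3 = 397/3.
Cinder's profit: (397/3 - 91)·(124/3) = 1708.4444.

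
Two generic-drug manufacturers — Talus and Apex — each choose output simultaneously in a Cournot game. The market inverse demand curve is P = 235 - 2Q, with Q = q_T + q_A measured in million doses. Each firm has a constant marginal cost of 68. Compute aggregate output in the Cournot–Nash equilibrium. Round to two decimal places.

55.67

A representative firm's profit is π_i = q_i(235 - 2Q) - 68q_i.
First-order condition (treating rivals' output as given): 167 - 4q_i - 2q_j = 0.
By symmetry each firm produces the same amount; substituting q_j = q_i yields q_i = 167/6.
Total output Q = 167/6 + 167/6 = 167/3.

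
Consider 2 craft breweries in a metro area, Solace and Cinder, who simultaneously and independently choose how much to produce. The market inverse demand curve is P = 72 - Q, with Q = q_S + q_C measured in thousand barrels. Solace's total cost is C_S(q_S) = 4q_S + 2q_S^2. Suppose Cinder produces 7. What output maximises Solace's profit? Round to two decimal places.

With the rival's output fixed at 7, Solace's profit is π_S = (72 - 7 - q_S)q_S - (4q_S + 2q_S²) = (65 - q_S)q_S - (4q_S + 2q_S²).
∂π_S/∂q_S = 61 - 6q_S = 0, so q_S = 61/6.

10.17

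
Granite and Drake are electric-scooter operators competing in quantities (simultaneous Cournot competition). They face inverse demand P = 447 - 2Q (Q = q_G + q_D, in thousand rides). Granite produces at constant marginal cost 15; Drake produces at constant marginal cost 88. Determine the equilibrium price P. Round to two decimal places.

183.33

Granite's profit: π_G = (447 - 2Q)q_G - (15q_G). Setting ∂π_G/∂q_G = 0: 432 - 4q_G - 2(q_D) = 0.
Drake's profit: π_D = (447 - 2Q)q_D - (88q_D). Setting ∂π_D/∂q_D = 0: 359 - 4q_D - 2(q_G) = 0.
So q_G = (432 - 2q_D)/4 and q_D = (359 - 2q_G)/4.
Substituting one into the other gives q_G = 505/6 and q_D = 143/3.
Total output Q = 791/6, so price P = 447 - 2·(791/6) = 550/3.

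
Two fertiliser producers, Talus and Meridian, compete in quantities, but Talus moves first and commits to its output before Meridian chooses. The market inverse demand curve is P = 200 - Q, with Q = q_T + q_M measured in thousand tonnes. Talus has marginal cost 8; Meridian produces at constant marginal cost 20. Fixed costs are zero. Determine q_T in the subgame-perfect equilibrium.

102

The follower Meridian best-responds to any q_T: π_M = (200 - Q)q_M - 20q_M.
∂π_M/∂q_M = 180 - q_T - 2q_M = 0 gives the reaction function q_M = (180 - q_T)/2.
The leader anticipates this reaction. Substituting into P = 200 - Q gives P = 110 - (1/2)q_T, so π_T = (110 - (1/2)q_T)q_T - 8q_T.
Leader FOC: 102 - q_T = 0, so q_T = 102.
Then q_M = (180 - 102)/2 = 39.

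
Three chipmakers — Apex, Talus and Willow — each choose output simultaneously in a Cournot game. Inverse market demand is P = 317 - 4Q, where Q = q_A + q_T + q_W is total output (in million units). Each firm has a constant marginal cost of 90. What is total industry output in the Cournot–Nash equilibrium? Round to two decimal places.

42.56

Each firm earns π_i = (317 - 4Q)q_i - 90q_i.
First-order condition (treating rivals' output as given): 227 - 8q_i - 4·Σ_{j≠i} q_j = 0.
By symmetry each firm produces the same amount; substituting Σ_{j≠i} q_j = 2q_i yields q_i = 227/16.
Total output Q = 227/16 + 227/16 + 227/16 = 681/16.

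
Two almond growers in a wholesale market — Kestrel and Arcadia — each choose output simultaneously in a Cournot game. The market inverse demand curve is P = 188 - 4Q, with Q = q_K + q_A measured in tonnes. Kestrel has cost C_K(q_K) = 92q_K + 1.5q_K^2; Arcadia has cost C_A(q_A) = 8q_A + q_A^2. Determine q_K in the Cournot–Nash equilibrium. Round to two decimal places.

2.55

Kestrel's profit: π_K = (188 - 4Q)q_K - (92q_K + (3/2)q_K²). Setting ∂π_K/∂q_K = 0: 96 - 11q_K - 4(q_A) = 0.
Arcadia's profit: π_A = (188 - 4Q)q_A - (8q_A + q_A²). Setting ∂π_A/∂q_A = 0: 180 - 10q_A - 4(q_K) = 0.
Rearranging gives the reaction functions q_K = (96 - 4q_A)/11 and q_A = (180 - 4q_K)/10.
Substituting one into the other gives q_K = 120/47 and q_A = 798/47.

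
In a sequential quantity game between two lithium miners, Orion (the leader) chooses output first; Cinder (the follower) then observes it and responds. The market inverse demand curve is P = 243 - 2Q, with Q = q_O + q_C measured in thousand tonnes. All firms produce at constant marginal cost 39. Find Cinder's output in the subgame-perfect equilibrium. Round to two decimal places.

25.50

The follower Cinder best-responds to any q_O: π_C = (243 - 2Q)q_C - 39q_C.
Follower FOC: 204 - 2q_O - 4q_C = 0, so q_C(q_O) = (204 - 2q_O)/4.
The leader anticipates this reaction. Substituting into P = 243 - 2Q gives P = 141 - q_O, so π_O = (141 - q_O)q_O - 39q_O.
The leader's first-order condition 102 - 2q_O = 0 yields q_O = 51.
Then q_C = (204 - 2·51)/4 = 51/2.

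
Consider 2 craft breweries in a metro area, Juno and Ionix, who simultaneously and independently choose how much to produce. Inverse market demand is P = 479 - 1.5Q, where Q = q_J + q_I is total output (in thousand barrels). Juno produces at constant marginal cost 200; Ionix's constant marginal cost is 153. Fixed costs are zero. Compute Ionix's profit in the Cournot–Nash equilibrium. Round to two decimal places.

10305.85

Juno's profit: π_J = (479 - 1.5Q)q_J - (200q_J). Setting ∂π_J/∂q_J = 0: 279 - 3q_J - (3/2)(q_I) = 0.
Ionix's first-order condition: 326 - 3q_I - (3/2)(q_J) = 0.
Rearranging gives the reaction functions q_J = (279 - (3/2)q_I)/3 and q_I = (326 - (3/2)q_J)/3.
Solving the pair: q_J = 464/9, q_I = 746/9.
Price P = 479 - (3/2)·(1210/9) = 832/3.
Ionix's profit: (832/3 - 153)·(746/9) = 10305.8519.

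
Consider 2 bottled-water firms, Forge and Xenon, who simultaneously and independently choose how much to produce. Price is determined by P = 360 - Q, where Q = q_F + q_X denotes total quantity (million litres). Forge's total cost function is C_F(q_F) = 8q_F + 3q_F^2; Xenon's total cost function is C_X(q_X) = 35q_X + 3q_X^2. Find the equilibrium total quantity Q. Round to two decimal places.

Forge's profit: π_F = (360 - Q)q_F - (8q_F + 3q_F²). Setting ∂π_F/∂q_F = 0: 352 - 8q_F - (q_X) = 0.
Xenon's profit: π_X = (360 - Q)q_X - (35q_X + 3q_X²). Setting ∂π_X/∂q_X = 0: 325 - 8q_X - (q_F) = 0.
Rearranging gives the reaction functions q_F = (352 - q_X)/8 and q_X = (325 - q_F)/8.
Solving the pair: q_F = 39.5397, q_X = 35.6825.
Total output Q = 39.5397 + 35.6825 = 677/9.

75.22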